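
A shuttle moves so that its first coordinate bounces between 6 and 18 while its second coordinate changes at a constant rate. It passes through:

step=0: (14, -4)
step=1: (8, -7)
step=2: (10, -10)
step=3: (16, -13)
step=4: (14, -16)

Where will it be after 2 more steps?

The first coordinate travels 6 per step and bounces off the walls at 6 and 18.
  step 5: 14 → 8
  step 6: 8 → 10
The second coordinate changes by -3 each step: at step 6 it is -22.

(10, -22)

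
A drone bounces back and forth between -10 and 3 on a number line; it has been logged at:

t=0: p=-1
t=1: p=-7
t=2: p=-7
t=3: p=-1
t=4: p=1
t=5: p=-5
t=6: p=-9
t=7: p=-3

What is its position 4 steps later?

p=-5

The value travels 6 per step and bounces off the walls at -10 and 3.
  step 8: -3 → 3
  step 9: 3 → -3
  step 10: -3 → -9
  step 11: -9 → -5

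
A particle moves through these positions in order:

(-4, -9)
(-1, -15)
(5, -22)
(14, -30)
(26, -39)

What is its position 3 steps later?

(80, -72)

First differences are (+3, -6), (+6, -7), (+9, -8), (+12, -9); their common second difference is (+3, -1) (constant acceleration).
step 5: (26, -39) + (+15, -10) → (41, -49)
step 6: (41, -49) + (+18, -11) → (59, -60)
step 7: (59, -60) + (+21, -12) → (80, -72)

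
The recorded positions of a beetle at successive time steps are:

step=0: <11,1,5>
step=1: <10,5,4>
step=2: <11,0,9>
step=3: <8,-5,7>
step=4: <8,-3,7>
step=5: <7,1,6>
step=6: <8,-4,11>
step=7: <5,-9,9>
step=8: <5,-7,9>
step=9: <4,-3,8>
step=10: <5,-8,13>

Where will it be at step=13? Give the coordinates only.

The moves between consecutive positions are <-1,+4,-1>, <+1,-5,+5>, <-3,-5,-2>, <+0,+2,+0>, <-1,+4,-1>, <+1,-5,+5>, <-3,-5,-2>, <+0,+2,+0>, <-1,+4,-1>, <+1,-5,+5>; they repeat the 4-cycle [<-1,+4,-1>, <+1,-5,+5>, <-3,-5,-2>, <+0,+2,+0>].
step 11: apply <-3,-5,-2> → <2,-13,11>
step 12: apply <+0,+2,+0> → <2,-11,11>
step 13: apply <-1,+4,-1> → <1,-7,10>

<1,-7,10>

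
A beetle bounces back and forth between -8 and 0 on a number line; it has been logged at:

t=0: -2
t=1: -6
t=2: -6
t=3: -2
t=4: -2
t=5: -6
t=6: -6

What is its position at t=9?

-6

The value reflects between -8 and 0, moving 4 per step.
  step 7: -6 → -2
  step 8: -2 → -2
  step 9: -2 → -6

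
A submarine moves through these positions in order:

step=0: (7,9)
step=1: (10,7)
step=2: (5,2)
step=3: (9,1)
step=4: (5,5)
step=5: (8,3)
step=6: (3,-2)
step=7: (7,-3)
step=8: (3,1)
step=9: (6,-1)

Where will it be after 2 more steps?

Differencing gives (+3,-2), (-5,-5), (+4,-1), (-4,+4), (+3,-2), (-5,-5), (+4,-1), (-4,+4), (+3,-2). This is the pattern (+3,-2), (-5,-5), (+4,-1), (-4,+4) repeated.
step 10: apply (-5,-5) → (1,-6)
step 11: apply (+4,-1) → (5,-7)

(5,-7)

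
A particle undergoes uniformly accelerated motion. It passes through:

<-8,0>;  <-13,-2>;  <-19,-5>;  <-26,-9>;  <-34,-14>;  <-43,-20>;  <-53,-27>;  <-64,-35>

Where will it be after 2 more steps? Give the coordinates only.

First differences are <-5,-2>, <-6,-3>, <-7,-4>, <-8,-5>, <-9,-6>, <-10,-7>, <-11,-8>; their common second difference is <-1,-1> (constant acceleration).
step 8: <-64,-35> + <-12,-9> → <-76,-44>
step 9: <-76,-44> + <-13,-10> → <-89,-54>

<-89,-54>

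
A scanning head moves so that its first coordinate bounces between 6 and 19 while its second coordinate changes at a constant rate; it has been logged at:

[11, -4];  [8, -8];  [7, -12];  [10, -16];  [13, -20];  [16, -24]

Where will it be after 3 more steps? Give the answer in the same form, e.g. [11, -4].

[13, -36]

The first coordinate reflects between 6 and 19, moving 3 per step.
  step 6: 16 → 19
  step 7: 19 → 16
  step 8: 16 → 13
The second coordinate changes by -4 each step: at step 8 it is -36.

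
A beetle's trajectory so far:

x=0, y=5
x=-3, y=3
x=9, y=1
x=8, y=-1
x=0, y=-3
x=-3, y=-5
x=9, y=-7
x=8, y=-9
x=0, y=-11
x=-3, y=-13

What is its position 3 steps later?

The x coordinate repeats the cycle [0, -3, 9, 8] with period 4; step 12 mod 4 = 0, giving 0.
The y coordinate changes by -2 each step, so at step 12 it is 5 + 12·(-2) = -19.

x=0, y=-19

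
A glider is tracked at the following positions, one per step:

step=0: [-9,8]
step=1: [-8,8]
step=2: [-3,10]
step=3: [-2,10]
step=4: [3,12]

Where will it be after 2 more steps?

[9,14]

Step-to-step displacements: [+1,+0], [+5,+2], [+1,+0], [+5,+2] — a repeating cycle of length 2.
step 5: apply [+1,+0] → [4,12]
step 6: apply [+5,+2] → [9,14]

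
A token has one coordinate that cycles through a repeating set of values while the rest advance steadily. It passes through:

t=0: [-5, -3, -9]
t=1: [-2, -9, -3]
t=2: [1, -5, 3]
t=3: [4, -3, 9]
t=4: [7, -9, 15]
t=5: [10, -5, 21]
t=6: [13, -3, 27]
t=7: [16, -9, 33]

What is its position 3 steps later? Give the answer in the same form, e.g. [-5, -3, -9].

The first coordinate changes by +3 each step, so at step 10 it is -5 + 10·(3) = 25.
The second coordinate repeats the cycle [-3, -9, -5] with period 3; step 10 mod 3 = 1, giving -9.
The third coordinate changes by +6 each step, so at step 10 it is -9 + 10·(6) = 51.

[25, -9, 51]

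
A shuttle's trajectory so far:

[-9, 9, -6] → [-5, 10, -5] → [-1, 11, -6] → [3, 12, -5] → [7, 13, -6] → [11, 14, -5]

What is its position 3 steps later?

First: linear, +4 per step → 23 at step 8.
Second: linear, +1 per step → 17 at step 8.
Third: cycles through -6, -5 every 2 steps. Step 8 lands at position 0 of the cycle → -6.

[23, 17, -6]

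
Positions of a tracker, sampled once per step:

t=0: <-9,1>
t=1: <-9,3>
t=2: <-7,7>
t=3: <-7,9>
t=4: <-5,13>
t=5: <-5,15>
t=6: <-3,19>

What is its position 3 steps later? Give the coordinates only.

<-1,27>

Step-to-step displacements: <+0,+2>, <+2,+4>, <+0,+2>, <+2,+4>, <+0,+2>, <+2,+4> — a repeating cycle of length 2.
step 7: apply <+0,+2> → <-3,21>
step 8: apply <+2,+4> → <-1,25>
step 9: apply <+0,+2> → <-1,27>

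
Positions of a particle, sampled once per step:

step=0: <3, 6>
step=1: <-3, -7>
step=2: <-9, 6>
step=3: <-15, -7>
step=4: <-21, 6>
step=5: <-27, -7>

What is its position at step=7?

The first coordinate changes by -6 each step, so at step 7 it is 3 + 7·(-6) = -39.
The second coordinate repeats the cycle [6, -7] with period 2; step 7 mod 2 = 1, giving -7.

<-39, -7>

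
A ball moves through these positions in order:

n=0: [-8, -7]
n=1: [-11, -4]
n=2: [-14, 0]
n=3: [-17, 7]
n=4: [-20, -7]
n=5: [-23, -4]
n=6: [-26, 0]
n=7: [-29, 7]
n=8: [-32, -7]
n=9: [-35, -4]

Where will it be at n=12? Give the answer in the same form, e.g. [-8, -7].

[-44, -7]

First: linear, -3 per step → -44 at step 12.
Second: cycles through -7, -4, 0, 7 every 4 steps. Step 12 lands at position 0 of the cycle → -7.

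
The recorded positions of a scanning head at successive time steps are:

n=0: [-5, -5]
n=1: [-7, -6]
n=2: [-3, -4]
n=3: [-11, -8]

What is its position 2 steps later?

The jumps are [-2, -1], [+4, +2], [-8, -4] — a geometric progression with ratio -2.
step 4: [-11, -8] + [+16, +8] → [5, 0]
step 5: [5, 0] + [-32, -16] → [-27, -16]

[-27, -16]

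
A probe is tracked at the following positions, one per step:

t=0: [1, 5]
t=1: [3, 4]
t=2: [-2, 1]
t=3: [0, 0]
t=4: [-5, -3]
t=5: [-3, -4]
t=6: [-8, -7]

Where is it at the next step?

[-6, -8]

Differencing gives [+2, -1], [-5, -3], [+2, -1], [-5, -3], [+2, -1], [-5, -3]. This is the pattern [+2, -1], [-5, -3] repeated.
step 7: apply [+2, -1] → [-6, -8]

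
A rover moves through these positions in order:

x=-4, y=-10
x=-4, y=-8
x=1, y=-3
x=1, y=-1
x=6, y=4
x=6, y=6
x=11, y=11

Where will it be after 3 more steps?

The moves between consecutive positions are (+0, +2), (+5, +5), (+0, +2), (+5, +5), (+0, +2), (+5, +5); they repeat the 2-cycle [(+0, +2), (+5, +5)].
step 7: apply (+0, +2) → x=11, y=13
step 8: apply (+5, +5) → x=16, y=18
step 9: apply (+0, +2) → x=16, y=20

x=16, y=20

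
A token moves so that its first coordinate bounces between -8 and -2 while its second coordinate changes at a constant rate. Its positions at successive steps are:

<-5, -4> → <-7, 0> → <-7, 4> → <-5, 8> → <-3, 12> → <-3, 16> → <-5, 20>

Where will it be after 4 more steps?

<-3, 36>

The first coordinate reflects between -8 and -2, moving 2 per step.
  step 7: -5 → -7
  step 8: -7 → -7
  step 9: -7 → -5
  step 10: -5 → -3
The second coordinate changes by +4 each step: at step 10 it is 36.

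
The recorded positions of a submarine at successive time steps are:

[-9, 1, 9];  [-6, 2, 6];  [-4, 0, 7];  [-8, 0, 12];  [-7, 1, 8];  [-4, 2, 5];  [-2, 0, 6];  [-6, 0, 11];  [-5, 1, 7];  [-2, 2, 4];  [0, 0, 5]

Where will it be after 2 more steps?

[-3, 1, 6]

The moves between consecutive positions are [+3, +1, -3], [+2, -2, +1], [-4, +0, +5], [+1, +1, -4], [+3, +1, -3], [+2, -2, +1], [-4, +0, +5], [+1, +1, -4], [+3, +1, -3], [+2, -2, +1]; they repeat the 4-cycle [[+3, +1, -3], [+2, -2, +1], [-4, +0, +5], [+1, +1, -4]].
step 11: apply [-4, +0, +5] → [-4, 0, 10]
step 12: apply [+1, +1, -4] → [-3, 1, 6]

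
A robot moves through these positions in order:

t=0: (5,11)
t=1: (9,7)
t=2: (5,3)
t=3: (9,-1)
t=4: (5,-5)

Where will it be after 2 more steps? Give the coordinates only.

First: cycles through 5, 9 every 2 steps. Step 6 lands at position 0 of the cycle → 5.
Second: linear, -4 per step → -13 at step 6.

(5,-13)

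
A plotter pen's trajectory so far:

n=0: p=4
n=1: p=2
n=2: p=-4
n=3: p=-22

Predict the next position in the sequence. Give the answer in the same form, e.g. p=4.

Consecutive displacements -2, -6, -18 scale by a factor of 3 each step.
step 4: -22 − 54 → p=-76

p=-76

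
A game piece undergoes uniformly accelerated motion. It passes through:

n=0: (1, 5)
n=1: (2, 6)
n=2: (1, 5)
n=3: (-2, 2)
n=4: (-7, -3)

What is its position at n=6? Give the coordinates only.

(-23, -19)

Successive displacements: (+1, +1), (-1, -1), (-3, -3), (-5, -5) — each changes by (-2, -2).
step 5: (-7, -3) + (-7, -7) → (-14, -10)
step 6: (-14, -10) + (-9, -9) → (-23, -19)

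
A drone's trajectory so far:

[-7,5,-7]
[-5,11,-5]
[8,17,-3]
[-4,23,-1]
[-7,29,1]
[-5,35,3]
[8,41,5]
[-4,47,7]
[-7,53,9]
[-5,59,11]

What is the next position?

[8,65,13]

First: cycles through -7, -5, 8, -4 every 4 steps. Step 10 lands at position 2 of the cycle → 8.
Second: linear, +6 per step → 65 at step 10.
Third: linear, +2 per step → 13 at step 10.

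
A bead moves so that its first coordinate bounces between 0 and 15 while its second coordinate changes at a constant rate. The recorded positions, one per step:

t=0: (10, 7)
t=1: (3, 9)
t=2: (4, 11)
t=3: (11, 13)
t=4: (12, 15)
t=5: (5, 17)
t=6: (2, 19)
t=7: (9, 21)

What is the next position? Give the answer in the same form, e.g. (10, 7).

The first coordinate travels 7 per step and bounces off the walls at 0 and 15.
  step 8: 9 → 14
The second coordinate changes by +2 each step: at step 8 it is 23.

(14, 23)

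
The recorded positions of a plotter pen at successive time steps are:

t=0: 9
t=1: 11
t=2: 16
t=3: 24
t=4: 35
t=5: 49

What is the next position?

66

First differences are +2, +5, +8, +11, +14; their common second difference is +3 (constant acceleration).
step 6: 49 + 17 → 66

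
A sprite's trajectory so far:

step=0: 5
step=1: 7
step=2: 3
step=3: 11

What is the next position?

-5

Step-to-step displacements: +2, -4, +8; each is -2× the previous.
step 4: 11 − 16 → -5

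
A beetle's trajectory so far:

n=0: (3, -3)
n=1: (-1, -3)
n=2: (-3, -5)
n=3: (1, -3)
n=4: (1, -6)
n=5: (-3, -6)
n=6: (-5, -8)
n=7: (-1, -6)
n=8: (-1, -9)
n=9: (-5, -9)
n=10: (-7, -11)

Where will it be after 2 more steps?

(-3, -12)

Step-to-step displacements: (-4, +0), (-2, -2), (+4, +2), (+0, -3), (-4, +0), (-2, -2), (+4, +2), (+0, -3), (-4, +0), (-2, -2) — a repeating cycle of length 4.
step 11: apply (+4, +2) → (-3, -9)
step 12: apply (+0, -3) → (-3, -12)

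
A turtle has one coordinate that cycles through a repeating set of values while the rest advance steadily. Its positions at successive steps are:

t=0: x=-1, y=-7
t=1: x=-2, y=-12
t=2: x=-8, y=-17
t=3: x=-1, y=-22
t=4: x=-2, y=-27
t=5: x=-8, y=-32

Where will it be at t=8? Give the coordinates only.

x=-8, y=-47

The x coordinate repeats the cycle [-1, -2, -8] with period 3; step 8 mod 3 = 2, giving -8.
The y coordinate changes by -5 each step, so at step 8 it is -7 + 8·(-5) = -47.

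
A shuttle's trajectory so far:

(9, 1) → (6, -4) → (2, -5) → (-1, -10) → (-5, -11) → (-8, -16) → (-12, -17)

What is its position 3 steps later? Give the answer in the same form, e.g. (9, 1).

(-22, -28)

Step-to-step displacements: (-3, -5), (-4, -1), (-3, -5), (-4, -1), (-3, -5), (-4, -1) — a repeating cycle of length 2.
step 7: apply (-3, -5) → (-15, -22)
step 8: apply (-4, -1) → (-19, -23)
step 9: apply (-3, -5) → (-22, -28)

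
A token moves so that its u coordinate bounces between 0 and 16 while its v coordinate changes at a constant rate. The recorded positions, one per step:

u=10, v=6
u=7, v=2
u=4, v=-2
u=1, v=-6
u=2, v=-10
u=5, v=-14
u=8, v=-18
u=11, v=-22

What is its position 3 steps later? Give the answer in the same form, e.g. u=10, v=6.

u=12, v=-34

The u coordinate travels 3 per step and bounces off the walls at 0 and 16.
  step 8: 11 → 14
  step 9: 14 → 15
  step 10: 15 → 12
The v coordinate changes by -4 each step: at step 10 it is -34.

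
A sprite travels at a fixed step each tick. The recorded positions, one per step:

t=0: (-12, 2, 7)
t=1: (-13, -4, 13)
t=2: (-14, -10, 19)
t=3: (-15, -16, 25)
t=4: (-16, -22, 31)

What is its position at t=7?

Constant displacement of (-1, -6, +6) per step.
step 5: (-16, -22, 31) + (-1, -6, +6) → (-17, -28, 37)
step 6: (-17, -28, 37) + (-1, -6, +6) → (-18, -34, 43)
step 7: (-18, -34, 43) + (-1, -6, +6) → (-19, -40, 49)

(-19, -40, 49)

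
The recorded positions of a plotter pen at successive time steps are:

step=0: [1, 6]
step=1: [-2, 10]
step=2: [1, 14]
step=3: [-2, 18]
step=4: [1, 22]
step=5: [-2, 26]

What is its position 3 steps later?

First: cycles through 1, -2 every 2 steps. Step 8 lands at position 0 of the cycle → 1.
Second: linear, +4 per step → 38 at step 8.

[1, 38]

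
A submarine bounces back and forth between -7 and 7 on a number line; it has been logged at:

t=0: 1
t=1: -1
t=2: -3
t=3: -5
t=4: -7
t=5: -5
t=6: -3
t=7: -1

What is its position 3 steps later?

The value reflects between -7 and 7, moving 2 per step.
  step 8: -1 → 1
  step 9: 1 → 3
  step 10: 3 → 5

5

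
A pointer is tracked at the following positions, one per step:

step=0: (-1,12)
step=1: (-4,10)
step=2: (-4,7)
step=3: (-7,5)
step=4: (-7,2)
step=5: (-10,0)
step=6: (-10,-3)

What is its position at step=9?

(-16,-10)

Step-to-step displacements: (-3,-2), (+0,-3), (-3,-2), (+0,-3), (-3,-2), (+0,-3) — a repeating cycle of length 2.
step 7: apply (-3,-2) → (-13,-5)
step 8: apply (+0,-3) → (-13,-8)
step 9: apply (-3,-2) → (-16,-10)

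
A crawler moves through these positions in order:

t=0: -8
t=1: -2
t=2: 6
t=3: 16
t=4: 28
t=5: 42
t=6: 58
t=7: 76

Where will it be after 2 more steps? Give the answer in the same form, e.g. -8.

118

First differences are +6, +8, +10, +12, +14, +16, +18; their common second difference is +2 (constant acceleration).
step 8: 76 + 20 → 96
step 9: 96 + 22 → 118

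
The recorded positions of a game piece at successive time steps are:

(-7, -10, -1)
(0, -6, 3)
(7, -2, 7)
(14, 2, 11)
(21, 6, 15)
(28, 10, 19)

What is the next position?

The position changes by (+7, +4, +4) every step.
step 6: (28, 10, 19) + (+7, +4, +4) → (35, 14, 23)

(35, 14, 23)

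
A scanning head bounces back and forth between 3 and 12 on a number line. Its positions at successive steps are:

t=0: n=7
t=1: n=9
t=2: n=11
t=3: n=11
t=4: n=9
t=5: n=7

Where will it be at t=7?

The value travels 2 per step and bounces off the walls at 3 and 12.
  step 6: 7 → 5
  step 7: 5 → 3

n=3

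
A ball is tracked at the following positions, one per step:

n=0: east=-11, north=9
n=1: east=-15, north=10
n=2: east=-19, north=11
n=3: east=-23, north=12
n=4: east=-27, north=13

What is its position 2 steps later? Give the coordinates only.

Each step adds (-4, +1) to the position.
step 5: east=-27, north=13 + (-4, +1) → east=-31, north=14
step 6: east=-31, north=14 + (-4, +1) → east=-35, north=15

east=-35, north=15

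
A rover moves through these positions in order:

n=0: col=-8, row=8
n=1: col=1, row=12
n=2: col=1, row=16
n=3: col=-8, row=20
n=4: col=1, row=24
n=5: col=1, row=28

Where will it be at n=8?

Col: cycles through -8, 1, 1 every 3 steps. Step 8 lands at position 2 of the cycle → 1.
Row: linear, +4 per step → 40 at step 8.

col=1, row=40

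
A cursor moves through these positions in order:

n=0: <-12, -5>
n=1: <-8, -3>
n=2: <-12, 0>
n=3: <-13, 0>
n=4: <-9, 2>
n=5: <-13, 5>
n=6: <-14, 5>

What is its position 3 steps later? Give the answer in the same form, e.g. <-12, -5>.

The moves between consecutive positions are <+4, +2>, <-4, +3>, <-1, +0>, <+4, +2>, <-4, +3>, <-1, +0>; they repeat the 3-cycle [<+4, +2>, <-4, +3>, <-1, +0>].
step 7: apply <+4, +2> → <-10, 7>
step 8: apply <-4, +3> → <-14, 10>
step 9: apply <-1, +0> → <-15, 10>

<-15, 10>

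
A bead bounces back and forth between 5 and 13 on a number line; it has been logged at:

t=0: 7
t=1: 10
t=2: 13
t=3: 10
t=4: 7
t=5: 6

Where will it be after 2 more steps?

12

The value travels 3 per step and bounces off the walls at 5 and 13.
  step 6: 6 → 9
  step 7: 9 → 12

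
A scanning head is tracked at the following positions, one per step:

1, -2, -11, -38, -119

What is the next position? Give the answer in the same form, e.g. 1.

Step-to-step displacements: -3, -9, -27, -81; each is 3× the previous.
step 5: -119 − 243 → -362

-362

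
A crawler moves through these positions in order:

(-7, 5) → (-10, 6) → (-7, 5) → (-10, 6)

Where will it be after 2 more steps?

(-10, 6)

The jumps are (-3, +1), (+3, -1), (-3, +1) — a geometric progression with ratio -1.
step 4: (-10, 6) + (+3, -1) → (-7, 5)
step 5: (-7, 5) + (-3, +1) → (-10, 6)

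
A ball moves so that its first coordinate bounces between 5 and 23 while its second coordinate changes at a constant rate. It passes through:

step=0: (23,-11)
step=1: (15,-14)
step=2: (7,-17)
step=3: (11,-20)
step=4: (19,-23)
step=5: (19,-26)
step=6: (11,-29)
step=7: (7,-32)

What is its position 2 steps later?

The first coordinate travels 8 per step and bounces off the walls at 5 and 23.
  step 8: 7 → 15
  step 9: 15 → 23
The second coordinate changes by -3 each step: at step 9 it is -38.

(23,-38)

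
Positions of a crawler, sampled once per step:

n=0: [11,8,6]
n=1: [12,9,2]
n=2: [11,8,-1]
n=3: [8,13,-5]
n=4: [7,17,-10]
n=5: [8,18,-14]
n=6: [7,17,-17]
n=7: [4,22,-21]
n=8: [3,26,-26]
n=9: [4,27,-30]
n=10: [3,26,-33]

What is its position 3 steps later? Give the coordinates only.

[0,36,-46]

The moves between consecutive positions are [+1,+1,-4], [-1,-1,-3], [-3,+5,-4], [-1,+4,-5], [+1,+1,-4], [-1,-1,-3], [-3,+5,-4], [-1,+4,-5], [+1,+1,-4], [-1,-1,-3]; they repeat the 4-cycle [[+1,+1,-4], [-1,-1,-3], [-3,+5,-4], [-1,+4,-5]].
step 11: apply [-3,+5,-4] → [0,31,-37]
step 12: apply [-1,+4,-5] → [-1,35,-42]
step 13: apply [+1,+1,-4] → [0,36,-46]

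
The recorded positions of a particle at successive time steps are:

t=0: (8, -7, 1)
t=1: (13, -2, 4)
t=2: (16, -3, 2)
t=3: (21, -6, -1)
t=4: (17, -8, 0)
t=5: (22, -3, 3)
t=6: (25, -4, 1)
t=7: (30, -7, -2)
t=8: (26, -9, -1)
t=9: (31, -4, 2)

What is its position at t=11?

(39, -8, -3)

Step-to-step displacements: (+5, +5, +3), (+3, -1, -2), (+5, -3, -3), (-4, -2, +1), (+5, +5, +3), (+3, -1, -2), (+5, -3, -3), (-4, -2, +1), (+5, +5, +3) — a repeating cycle of length 4.
step 10: apply (+3, -1, -2) → (34, -5, 0)
step 11: apply (+5, -3, -3) → (39, -8, -3)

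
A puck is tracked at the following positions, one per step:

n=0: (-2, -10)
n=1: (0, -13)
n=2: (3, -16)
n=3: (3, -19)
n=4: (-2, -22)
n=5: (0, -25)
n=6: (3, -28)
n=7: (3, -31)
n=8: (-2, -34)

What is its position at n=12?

The first coordinate repeats the cycle [-2, 0, 3, 3] with period 4; step 12 mod 4 = 0, giving -2.
The second coordinate changes by -3 each step, so at step 12 it is -10 + 12·(-3) = -46.

(-2, -46)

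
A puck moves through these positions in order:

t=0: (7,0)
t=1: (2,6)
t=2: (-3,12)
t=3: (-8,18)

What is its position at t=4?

(-13,24)

The position changes by (-5,+6) every step.
step 4: (-8,18) + (-5,+6) → (-13,24)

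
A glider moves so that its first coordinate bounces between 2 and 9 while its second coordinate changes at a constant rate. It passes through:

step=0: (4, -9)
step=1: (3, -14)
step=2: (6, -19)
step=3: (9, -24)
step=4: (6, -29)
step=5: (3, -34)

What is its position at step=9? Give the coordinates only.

The first coordinate travels 3 per step and bounces off the walls at 2 and 9.
  step 6: 3 → 4
  step 7: 4 → 7
  step 8: 7 → 8
  step 9: 8 → 5
The second coordinate changes by -5 each step: at step 9 it is -54.

(5, -54)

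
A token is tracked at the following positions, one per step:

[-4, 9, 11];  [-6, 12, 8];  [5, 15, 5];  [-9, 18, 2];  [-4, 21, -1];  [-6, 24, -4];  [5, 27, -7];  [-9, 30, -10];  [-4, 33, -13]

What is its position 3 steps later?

First: cycles through -4, -6, 5, -9 every 4 steps. Step 11 lands at position 3 of the cycle → -9.
Second: linear, +3 per step → 42 at step 11.
Third: linear, -3 per step → -22 at step 11.

[-9, 42, -22]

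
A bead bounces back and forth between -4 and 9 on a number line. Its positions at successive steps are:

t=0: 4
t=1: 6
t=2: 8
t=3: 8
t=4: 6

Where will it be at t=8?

-2

The value travels 2 per step and bounces off the walls at -4 and 9.
  step 5: 6 → 4
  step 6: 4 → 2
  step 7: 2 → 0
  step 8: 0 → -2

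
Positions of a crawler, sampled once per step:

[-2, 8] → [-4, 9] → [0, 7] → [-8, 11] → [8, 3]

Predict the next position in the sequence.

Consecutive displacements [-2, +1], [+4, -2], [-8, +4], [+16, -8] scale by a factor of -2 each step.
step 5: [8, 3] + [-32, +16] → [-24, 19]

[-24, 19]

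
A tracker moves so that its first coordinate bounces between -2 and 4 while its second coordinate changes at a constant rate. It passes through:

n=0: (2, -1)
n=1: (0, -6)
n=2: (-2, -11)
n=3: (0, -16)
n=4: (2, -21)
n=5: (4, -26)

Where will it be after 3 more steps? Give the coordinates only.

The first coordinate reflects between -2 and 4, moving 2 per step.
  step 6: 4 → 2
  step 7: 2 → 0
  step 8: 0 → -2
The second coordinate changes by -5 each step: at step 8 it is -41.

(-2, -41)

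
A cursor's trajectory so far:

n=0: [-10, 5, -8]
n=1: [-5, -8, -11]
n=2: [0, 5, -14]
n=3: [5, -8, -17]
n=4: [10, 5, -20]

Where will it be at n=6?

First: linear, +5 per step → 20 at step 6.
Second: cycles through 5, -8 every 2 steps. Step 6 lands at position 0 of the cycle → 5.
Third: linear, -3 per step → -26 at step 6.

[20, 5, -26]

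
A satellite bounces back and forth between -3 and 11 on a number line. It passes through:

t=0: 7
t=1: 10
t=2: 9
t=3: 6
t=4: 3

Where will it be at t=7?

The value travels 3 per step and bounces off the walls at -3 and 11.
  step 5: 3 → 0
  step 6: 0 → -3
  step 7: -3 → 0

0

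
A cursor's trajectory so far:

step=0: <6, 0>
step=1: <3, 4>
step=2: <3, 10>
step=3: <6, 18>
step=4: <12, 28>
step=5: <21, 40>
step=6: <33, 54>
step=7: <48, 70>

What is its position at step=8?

<66, 88>

Successive displacements: <-3, +4>, <+0, +6>, <+3, +8>, <+6, +10>, <+9, +12>, <+12, +14>, <+15, +16> — each changes by <+3, +2>.
step 8: <48, 70> + <+18, +18> → <66, 88>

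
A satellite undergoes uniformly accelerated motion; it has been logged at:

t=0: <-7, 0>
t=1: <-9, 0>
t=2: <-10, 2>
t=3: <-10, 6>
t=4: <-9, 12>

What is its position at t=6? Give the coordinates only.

Taking differences between consecutive positions: <-2, +0>, <-1, +2>, <+0, +4>, <+1, +6>. These grow by <+1, +2> each step.
step 5: <-9, 12> + <+2, +8> → <-7, 20>
step 6: <-7, 20> + <+3, +10> → <-4, 30>

<-4, 30>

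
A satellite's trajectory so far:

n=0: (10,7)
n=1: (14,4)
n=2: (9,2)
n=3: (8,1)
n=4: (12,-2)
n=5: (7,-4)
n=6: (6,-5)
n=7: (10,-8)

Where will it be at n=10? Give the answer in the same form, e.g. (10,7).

(8,-14)

Step-to-step displacements: (+4,-3), (-5,-2), (-1,-1), (+4,-3), (-5,-2), (-1,-1), (+4,-3) — a repeating cycle of length 3.
step 8: apply (-5,-2) → (5,-10)
step 9: apply (-1,-1) → (4,-11)
step 10: apply (+4,-3) → (8,-14)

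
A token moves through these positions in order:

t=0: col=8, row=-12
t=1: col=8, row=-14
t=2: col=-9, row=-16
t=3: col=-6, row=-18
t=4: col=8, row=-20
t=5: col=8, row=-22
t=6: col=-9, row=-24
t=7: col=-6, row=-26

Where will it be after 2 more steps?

col=8, row=-30

The col coordinate repeats the cycle [8, 8, -9, -6] with period 4; step 9 mod 4 = 1, giving 8.
The row coordinate changes by -2 each step, so at step 9 it is -12 + 9·(-2) = -30.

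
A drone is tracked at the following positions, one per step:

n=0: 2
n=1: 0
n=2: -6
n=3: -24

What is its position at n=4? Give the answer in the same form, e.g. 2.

-78

Consecutive displacements -2, -6, -18 scale by a factor of 3 each step.
step 4: -24 − 54 → -78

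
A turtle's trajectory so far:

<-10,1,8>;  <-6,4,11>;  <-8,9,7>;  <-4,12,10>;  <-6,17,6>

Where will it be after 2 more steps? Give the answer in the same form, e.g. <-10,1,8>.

<-4,25,5>

The moves between consecutive positions are <+4,+3,+3>, <-2,+5,-4>, <+4,+3,+3>, <-2,+5,-4>; they repeat the 2-cycle [<+4,+3,+3>, <-2,+5,-4>].
step 5: apply <+4,+3,+3> → <-2,20,9>
step 6: apply <-2,+5,-4> → <-4,25,5>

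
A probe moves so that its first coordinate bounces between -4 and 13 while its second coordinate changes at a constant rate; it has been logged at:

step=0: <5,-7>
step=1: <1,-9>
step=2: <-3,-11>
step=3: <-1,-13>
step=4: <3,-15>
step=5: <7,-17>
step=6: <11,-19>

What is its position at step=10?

The first coordinate travels 4 per step and bounces off the walls at -4 and 13.
  step 7: 11 → 11
  step 8: 11 → 7
  step 9: 7 → 3
  step 10: 3 → -1
The second coordinate changes by -2 each step: at step 10 it is -27.

<-1,-27>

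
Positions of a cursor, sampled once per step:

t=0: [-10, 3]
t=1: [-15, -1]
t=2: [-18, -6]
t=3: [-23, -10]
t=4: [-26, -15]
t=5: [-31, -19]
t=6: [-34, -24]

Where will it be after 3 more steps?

[-47, -37]

The moves between consecutive positions are [-5, -4], [-3, -5], [-5, -4], [-3, -5], [-5, -4], [-3, -5]; they repeat the 2-cycle [[-5, -4], [-3, -5]].
step 7: apply [-5, -4] → [-39, -28]
step 8: apply [-3, -5] → [-42, -33]
step 9: apply [-5, -4] → [-47, -37]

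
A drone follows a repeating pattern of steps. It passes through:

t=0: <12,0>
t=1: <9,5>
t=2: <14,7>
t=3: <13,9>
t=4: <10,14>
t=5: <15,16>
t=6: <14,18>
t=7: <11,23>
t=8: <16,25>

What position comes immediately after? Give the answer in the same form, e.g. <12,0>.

<15,27>

Step-to-step displacements: <-3,+5>, <+5,+2>, <-1,+2>, <-3,+5>, <+5,+2>, <-1,+2>, <-3,+5>, <+5,+2> — a repeating cycle of length 3.
step 9: apply <-1,+2> → <15,27>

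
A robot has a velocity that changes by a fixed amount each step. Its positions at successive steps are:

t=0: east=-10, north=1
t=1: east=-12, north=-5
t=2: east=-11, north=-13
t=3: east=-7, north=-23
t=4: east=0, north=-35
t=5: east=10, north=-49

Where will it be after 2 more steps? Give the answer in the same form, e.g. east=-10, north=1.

First differences are (-2, -6), (+1, -8), (+4, -10), (+7, -12), (+10, -14); their common second difference is (+3, -2) (constant acceleration).
step 6: east=10, north=-49 + (+13, -16) → east=23, north=-65
step 7: east=23, north=-65 + (+16, -18) → east=39, north=-83

east=39, north=-83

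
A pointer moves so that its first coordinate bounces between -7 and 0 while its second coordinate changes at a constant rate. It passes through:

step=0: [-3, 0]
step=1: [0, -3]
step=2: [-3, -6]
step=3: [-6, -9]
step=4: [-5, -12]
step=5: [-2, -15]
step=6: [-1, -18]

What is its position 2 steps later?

[-7, -24]

The first coordinate reflects between -7 and 0, moving 3 per step.
  step 7: -1 → -4
  step 8: -4 → -7
The second coordinate changes by -3 each step: at step 8 it is -24.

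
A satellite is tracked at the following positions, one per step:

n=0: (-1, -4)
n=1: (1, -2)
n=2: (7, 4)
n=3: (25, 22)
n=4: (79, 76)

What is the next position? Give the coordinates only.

Step-to-step displacements: (+2, +2), (+6, +6), (+18, +18), (+54, +54); each is 3× the previous.
step 5: (79, 76) + (+162, +162) → (241, 238)

(241, 238)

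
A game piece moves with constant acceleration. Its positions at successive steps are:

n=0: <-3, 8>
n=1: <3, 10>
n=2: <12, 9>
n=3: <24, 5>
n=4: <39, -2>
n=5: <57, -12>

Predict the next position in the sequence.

First differences are <+6, +2>, <+9, -1>, <+12, -4>, <+15, -7>, <+18, -10>; their common second difference is <+3, -3> (constant acceleration).
step 6: <57, -12> + <+21, -13> → <78, -25>

<78, -25>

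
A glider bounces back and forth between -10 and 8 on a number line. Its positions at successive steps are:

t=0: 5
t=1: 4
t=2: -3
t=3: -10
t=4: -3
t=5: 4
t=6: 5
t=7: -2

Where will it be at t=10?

The value travels 7 per step and bounces off the walls at -10 and 8.
  step 8: -2 → -9
  step 9: -9 → -4
  step 10: -4 → 3

3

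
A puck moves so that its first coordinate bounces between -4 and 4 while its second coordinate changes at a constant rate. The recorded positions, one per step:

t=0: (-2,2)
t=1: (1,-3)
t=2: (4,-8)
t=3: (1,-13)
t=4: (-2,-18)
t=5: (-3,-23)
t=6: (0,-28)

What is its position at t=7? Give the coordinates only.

The first coordinate travels 3 per step and bounces off the walls at -4 and 4.
  step 7: 0 → 3
The second coordinate changes by -5 each step: at step 7 it is -33.

(3,-33)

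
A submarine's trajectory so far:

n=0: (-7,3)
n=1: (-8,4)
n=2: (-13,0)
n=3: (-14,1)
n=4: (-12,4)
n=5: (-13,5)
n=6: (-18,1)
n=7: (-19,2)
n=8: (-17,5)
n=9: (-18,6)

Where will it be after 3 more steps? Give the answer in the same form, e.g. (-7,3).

Differencing gives (-1,+1), (-5,-4), (-1,+1), (+2,+3), (-1,+1), (-5,-4), (-1,+1), (+2,+3), (-1,+1). This is the pattern (-1,+1), (-5,-4), (-1,+1), (+2,+3) repeated.
step 10: apply (-5,-4) → (-23,2)
step 11: apply (-1,+1) → (-24,3)
step 12: apply (+2,+3) → (-22,6)

(-22,6)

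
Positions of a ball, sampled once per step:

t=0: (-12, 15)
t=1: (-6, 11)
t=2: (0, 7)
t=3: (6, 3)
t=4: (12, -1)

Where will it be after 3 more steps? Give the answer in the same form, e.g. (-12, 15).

Constant displacement of (+6, -4) per step.
step 5: (12, -1) + (+6, -4) → (18, -5)
step 6: (18, -5) + (+6, -4) → (24, -9)
step 7: (24, -9) + (+6, -4) → (30, -13)

(30, -13)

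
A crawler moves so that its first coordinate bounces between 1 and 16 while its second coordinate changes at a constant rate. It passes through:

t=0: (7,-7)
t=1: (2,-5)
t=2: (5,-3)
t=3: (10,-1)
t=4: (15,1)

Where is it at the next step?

The first coordinate travels 5 per step and bounces off the walls at 1 and 16.
  step 5: 15 → 12
The second coordinate changes by +2 each step: at step 5 it is 3.

(12,3)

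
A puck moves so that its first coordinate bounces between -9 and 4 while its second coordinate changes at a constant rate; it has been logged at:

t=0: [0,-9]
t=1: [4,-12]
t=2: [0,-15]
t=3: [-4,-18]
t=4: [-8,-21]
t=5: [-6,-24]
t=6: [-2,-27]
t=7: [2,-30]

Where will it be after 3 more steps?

The first coordinate reflects between -9 and 4, moving 4 per step.
  step 8: 2 → 2
  step 9: 2 → -2
  step 10: -2 → -6
The second coordinate changes by -3 each step: at step 10 it is -39.

[-6,-39]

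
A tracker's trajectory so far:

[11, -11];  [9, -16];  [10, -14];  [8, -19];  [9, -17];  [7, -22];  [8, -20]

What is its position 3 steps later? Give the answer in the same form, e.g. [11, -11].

Step-to-step displacements: [-2, -5], [+1, +2], [-2, -5], [+1, +2], [-2, -5], [+1, +2] — a repeating cycle of length 2.
step 7: apply [-2, -5] → [6, -25]
step 8: apply [+1, +2] → [7, -23]
step 9: apply [-2, -5] → [5, -28]

[5, -28]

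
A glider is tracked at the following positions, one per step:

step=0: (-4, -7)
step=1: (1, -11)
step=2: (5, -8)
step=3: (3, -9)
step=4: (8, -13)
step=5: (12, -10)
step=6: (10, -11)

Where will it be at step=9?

Step-to-step displacements: (+5, -4), (+4, +3), (-2, -1), (+5, -4), (+4, +3), (-2, -1) — a repeating cycle of length 3.
step 7: apply (+5, -4) → (15, -15)
step 8: apply (+4, +3) → (19, -12)
step 9: apply (-2, -1) → (17, -13)

(17, -13)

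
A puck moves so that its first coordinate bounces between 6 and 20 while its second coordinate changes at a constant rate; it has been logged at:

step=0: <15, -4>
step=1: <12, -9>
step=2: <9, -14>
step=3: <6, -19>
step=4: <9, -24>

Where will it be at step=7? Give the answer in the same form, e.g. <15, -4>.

The first coordinate travels 3 per step and bounces off the walls at 6 and 20.
  step 5: 9 → 12
  step 6: 12 → 15
  step 7: 15 → 18
The second coordinate changes by -5 each step: at step 7 it is -39.

<18, -39>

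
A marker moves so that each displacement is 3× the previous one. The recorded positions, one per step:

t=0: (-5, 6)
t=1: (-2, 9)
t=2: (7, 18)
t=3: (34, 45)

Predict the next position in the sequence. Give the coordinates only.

(115, 126)

The jumps are (+3, +3), (+9, +9), (+27, +27) — a geometric progression with ratio 3.
step 4: (34, 45) + (+81, +81) → (115, 126)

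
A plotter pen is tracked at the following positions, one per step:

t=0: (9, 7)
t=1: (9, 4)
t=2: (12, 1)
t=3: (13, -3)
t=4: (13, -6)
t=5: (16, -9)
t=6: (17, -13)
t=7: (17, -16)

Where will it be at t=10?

Differencing gives (+0, -3), (+3, -3), (+1, -4), (+0, -3), (+3, -3), (+1, -4), (+0, -3). This is the pattern (+0, -3), (+3, -3), (+1, -4) repeated.
step 8: apply (+3, -3) → (20, -19)
step 9: apply (+1, -4) → (21, -23)
step 10: apply (+0, -3) → (21, -26)

(21, -26)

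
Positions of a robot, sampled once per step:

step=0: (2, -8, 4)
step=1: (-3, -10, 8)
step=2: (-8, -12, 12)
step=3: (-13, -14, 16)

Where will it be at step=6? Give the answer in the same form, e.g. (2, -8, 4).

(-28, -20, 28)

The position changes by (-5, -2, +4) every step.
step 4: (-13, -14, 16) + (-5, -2, +4) → (-18, -16, 20)
step 5: (-18, -16, 20) + (-5, -2, +4) → (-23, -18, 24)
step 6: (-23, -18, 24) + (-5, -2, +4) → (-28, -20, 28)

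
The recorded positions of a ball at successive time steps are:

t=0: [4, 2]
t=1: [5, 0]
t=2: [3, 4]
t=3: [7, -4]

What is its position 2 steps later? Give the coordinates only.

[15, -20]

The jumps are [+1, -2], [-2, +4], [+4, -8] — a geometric progression with ratio -2.
step 4: [7, -4] + [-8, +16] → [-1, 12]
step 5: [-1, 12] + [+16, -32] → [15, -20]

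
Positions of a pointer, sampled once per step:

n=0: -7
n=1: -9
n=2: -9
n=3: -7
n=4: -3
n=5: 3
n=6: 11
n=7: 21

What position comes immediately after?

Successive displacements: -2, +0, +2, +4, +6, +8, +10 — each changes by +2.
step 8: 21 + 12 → 33

33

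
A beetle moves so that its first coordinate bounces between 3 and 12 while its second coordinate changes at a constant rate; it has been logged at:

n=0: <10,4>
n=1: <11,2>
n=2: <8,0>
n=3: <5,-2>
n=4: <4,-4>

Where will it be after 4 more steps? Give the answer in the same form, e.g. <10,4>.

<8,-12>

The first coordinate travels 3 per step and bounces off the walls at 3 and 12.
  step 5: 4 → 7
  step 6: 7 → 10
  step 7: 10 → 11
  step 8: 11 → 8
The second coordinate changes by -2 each step: at step 8 it is -12.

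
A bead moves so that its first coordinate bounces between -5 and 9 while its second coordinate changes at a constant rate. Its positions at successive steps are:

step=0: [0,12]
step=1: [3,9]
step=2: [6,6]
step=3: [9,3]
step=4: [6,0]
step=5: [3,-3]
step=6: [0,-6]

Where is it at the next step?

The first coordinate travels 3 per step and bounces off the walls at -5 and 9.
  step 7: 0 → -3
The second coordinate changes by -3 each step: at step 7 it is -9.

[-3,-9]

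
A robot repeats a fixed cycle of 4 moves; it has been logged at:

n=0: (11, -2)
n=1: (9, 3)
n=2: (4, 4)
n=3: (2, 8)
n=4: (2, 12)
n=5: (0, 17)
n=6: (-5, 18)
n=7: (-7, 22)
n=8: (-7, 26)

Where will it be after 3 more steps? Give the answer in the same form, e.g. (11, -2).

The moves between consecutive positions are (-2, +5), (-5, +1), (-2, +4), (+0, +4), (-2, +5), (-5, +1), (-2, +4), (+0, +4); they repeat the 4-cycle [(-2, +5), (-5, +1), (-2, +4), (+0, +4)].
step 9: apply (-2, +5) → (-9, 31)
step 10: apply (-5, +1) → (-14, 32)
step 11: apply (-2, +4) → (-16, 36)

(-16, 36)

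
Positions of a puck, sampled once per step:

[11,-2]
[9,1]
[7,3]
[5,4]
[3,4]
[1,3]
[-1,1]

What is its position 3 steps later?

[-7,-11]

Taking differences between consecutive positions: [-2,+3], [-2,+2], [-2,+1], [-2,+0], [-2,-1], [-2,-2]. These grow by [+0,-1] each step.
step 7: [-1,1] + [-2,-3] → [-3,-2]
step 8: [-3,-2] + [-2,-4] → [-5,-6]
step 9: [-5,-6] + [-2,-5] → [-7,-11]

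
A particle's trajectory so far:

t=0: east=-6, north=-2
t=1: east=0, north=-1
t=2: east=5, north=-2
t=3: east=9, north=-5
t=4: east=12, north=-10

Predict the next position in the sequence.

east=14, north=-17

Successive displacements: (+6, +1), (+5, -1), (+4, -3), (+3, -5) — each changes by (-1, -2).
step 5: east=12, north=-10 + (+2, -7) → east=14, north=-17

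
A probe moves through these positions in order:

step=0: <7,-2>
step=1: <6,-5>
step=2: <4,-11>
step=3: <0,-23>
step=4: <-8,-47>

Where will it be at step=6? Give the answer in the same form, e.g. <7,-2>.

Consecutive displacements <-1,-3>, <-2,-6>, <-4,-12>, <-8,-24> scale by a factor of 2 each step.
step 5: <-8,-47> + <-16,-48> → <-24,-95>
step 6: <-24,-95> + <-32,-96> → <-56,-191>

<-56,-191>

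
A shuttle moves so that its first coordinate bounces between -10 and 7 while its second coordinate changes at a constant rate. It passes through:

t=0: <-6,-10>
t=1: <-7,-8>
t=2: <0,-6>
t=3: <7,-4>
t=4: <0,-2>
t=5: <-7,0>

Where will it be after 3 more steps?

<6,6>

The first coordinate reflects between -10 and 7, moving 7 per step.
  step 6: -7 → -6
  step 7: -6 → 1
  step 8: 1 → 6
The second coordinate changes by +2 each step: at step 8 it is 6.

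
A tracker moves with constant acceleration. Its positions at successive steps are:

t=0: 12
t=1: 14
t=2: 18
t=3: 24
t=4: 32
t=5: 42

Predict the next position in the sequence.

First differences are +2, +4, +6, +8, +10; their common second difference is +2 (constant acceleration).
step 6: 42 + 12 → 54

54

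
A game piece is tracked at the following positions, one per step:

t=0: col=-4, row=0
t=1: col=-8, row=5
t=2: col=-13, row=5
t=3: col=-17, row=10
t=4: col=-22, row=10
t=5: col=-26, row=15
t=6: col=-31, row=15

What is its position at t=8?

Step-to-step displacements: (-4, +5), (-5, +0), (-4, +5), (-5, +0), (-4, +5), (-5, +0) — a repeating cycle of length 2.
step 7: apply (-4, +5) → col=-35, row=20
step 8: apply (-5, +0) → col=-40, row=20

col=-40, row=20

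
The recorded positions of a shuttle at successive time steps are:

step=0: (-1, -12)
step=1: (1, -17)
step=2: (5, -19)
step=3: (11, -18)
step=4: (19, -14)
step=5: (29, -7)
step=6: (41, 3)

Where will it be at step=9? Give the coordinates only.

(89, 51)

Successive displacements: (+2, -5), (+4, -2), (+6, +1), (+8, +4), (+10, +7), (+12, +10) — each changes by (+2, +3).
step 7: (41, 3) + (+14, +13) → (55, 16)
step 8: (55, 16) + (+16, +16) → (71, 32)
step 9: (71, 32) + (+18, +19) → (89, 51)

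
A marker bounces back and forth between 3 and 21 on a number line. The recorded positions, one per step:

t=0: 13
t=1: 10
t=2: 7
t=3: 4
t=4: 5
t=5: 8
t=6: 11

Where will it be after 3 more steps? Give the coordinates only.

20

The value reflects between 3 and 21, moving 3 per step.
  step 7: 11 → 14
  step 8: 14 → 17
  step 9: 17 → 20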